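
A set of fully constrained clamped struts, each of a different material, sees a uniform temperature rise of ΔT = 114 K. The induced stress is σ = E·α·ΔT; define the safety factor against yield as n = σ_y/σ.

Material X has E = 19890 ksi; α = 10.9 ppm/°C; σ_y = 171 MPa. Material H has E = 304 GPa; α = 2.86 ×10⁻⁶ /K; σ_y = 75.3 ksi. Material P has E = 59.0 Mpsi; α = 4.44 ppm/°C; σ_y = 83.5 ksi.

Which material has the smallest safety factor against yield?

Per material, after unit conversion:
  material X: E = 137.1, α = 10.9, σ_y = 171.0 → σ = 170 MPa, n = 1.00
  material H: E = 304.0, α = 2.86, σ_y = 519.2 → σ = 99.1 MPa, n = 5.24
  material P: E = 406.8, α = 4.44, σ_y = 575.7 → σ = 206 MPa, n = 2.80
Smallest n: material X with n = 1.00.

material X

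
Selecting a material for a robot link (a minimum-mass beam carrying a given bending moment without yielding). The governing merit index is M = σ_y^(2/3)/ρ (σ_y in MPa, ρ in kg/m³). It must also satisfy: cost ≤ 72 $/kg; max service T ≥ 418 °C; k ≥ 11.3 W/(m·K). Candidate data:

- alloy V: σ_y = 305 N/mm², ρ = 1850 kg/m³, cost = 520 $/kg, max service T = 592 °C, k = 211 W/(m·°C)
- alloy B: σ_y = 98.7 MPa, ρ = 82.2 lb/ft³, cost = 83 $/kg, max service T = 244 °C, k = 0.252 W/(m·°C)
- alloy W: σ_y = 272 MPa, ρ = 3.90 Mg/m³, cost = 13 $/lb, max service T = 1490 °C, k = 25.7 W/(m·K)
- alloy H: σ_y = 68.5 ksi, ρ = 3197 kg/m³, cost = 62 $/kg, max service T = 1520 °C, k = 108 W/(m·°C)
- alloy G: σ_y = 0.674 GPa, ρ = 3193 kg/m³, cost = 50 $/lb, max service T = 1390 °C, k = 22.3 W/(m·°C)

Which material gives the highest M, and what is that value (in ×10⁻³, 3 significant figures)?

Screen on constraints: cost ≤ 72 $/kg; max service T ≥ 418 °C; k ≥ 11.3 W/(m·K). Survivors: alloy W, alloy H.
Putting every candidate on a common basis:
  alloy W: σ_y = 272.0 MPa, ρ = 3900 kg/m³
  alloy H: σ_y = 472.3 MPa, ρ = 3197 kg/m³
  alloy H: M = 19.0×10⁻³
  alloy W: M = 10.8×10⁻³
Highest index: alloy H.

alloy H, M = 19.0×10⁻³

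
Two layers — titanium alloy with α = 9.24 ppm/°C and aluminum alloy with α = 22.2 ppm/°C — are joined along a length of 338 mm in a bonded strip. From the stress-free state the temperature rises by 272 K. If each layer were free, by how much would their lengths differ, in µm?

1190 µm

Δα = |9.24 − 22.2|×10⁻⁶/K = 13.0×10⁻⁶/K.
ΔL_mismatch = Δα·L·ΔT = 13.0×10⁻⁶ × 338.0 mm × 272.0 K = 1190 µm.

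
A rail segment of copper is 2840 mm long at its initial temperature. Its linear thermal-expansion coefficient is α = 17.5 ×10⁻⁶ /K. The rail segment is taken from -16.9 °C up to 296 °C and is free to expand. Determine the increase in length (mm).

ΔT = 296 − (-16.9) = 312.9 K.
ΔL = α·L₀·ΔT = 17.5×10⁻⁶ × 2840 mm × 312.9 K = 15.6 mm.

15.6 mm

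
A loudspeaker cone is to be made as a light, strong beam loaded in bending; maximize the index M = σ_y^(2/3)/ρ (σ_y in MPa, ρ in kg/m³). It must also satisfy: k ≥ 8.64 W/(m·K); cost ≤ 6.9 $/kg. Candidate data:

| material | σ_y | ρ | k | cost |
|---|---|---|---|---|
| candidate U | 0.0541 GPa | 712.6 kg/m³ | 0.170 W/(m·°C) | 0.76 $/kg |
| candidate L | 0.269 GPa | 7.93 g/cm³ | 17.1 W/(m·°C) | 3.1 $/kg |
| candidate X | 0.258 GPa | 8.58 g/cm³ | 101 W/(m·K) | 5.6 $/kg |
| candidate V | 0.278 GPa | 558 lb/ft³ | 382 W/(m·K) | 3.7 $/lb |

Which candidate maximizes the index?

candidate L

Screen on constraints: k ≥ 8.64 W/(m·K); cost ≤ 6.9 $/kg. Survivors: candidate L, candidate X.
Normalizing units and computing the index:
  candidate L: σ_y = 269.0 MPa, ρ = 7930 kg/m³
  candidate X: σ_y = 258.0 MPa, ρ = 8580 kg/m³
  candidate L: M = 5.25×10⁻³
  candidate X: M = 4.72×10⁻³
Highest index: candidate L.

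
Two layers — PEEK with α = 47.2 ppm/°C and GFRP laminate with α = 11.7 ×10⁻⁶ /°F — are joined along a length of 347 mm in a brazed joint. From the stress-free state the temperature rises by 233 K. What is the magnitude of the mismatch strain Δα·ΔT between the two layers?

6.09×10⁻³

GFRP laminate: α = 11.7×10⁻⁶/°F × 9/5 = 21.1×10⁻⁶/K.
Δα = |47.2 − 21.1|×10⁻⁶/K = 26.1×10⁻⁶/K.
Mismatch strain = Δα·ΔT = 26.1×10⁻⁶ × 233.0 = 6.09×10⁻³.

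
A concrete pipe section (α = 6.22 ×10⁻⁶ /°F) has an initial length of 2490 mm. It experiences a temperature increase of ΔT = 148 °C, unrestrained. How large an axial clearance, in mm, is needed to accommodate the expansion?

Convert α: 6.22×10⁻⁶/°F × (9/5) = 11.2×10⁻⁶/K.
ΔL = α·L₀·ΔT = 11.2×10⁻⁶ × 2490 mm × 148.0 K = 4.13 mm.

4.13 mm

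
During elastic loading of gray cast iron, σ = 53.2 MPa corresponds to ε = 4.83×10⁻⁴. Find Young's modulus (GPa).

110 GPa

E = σ/ε = 53.2 MPa / 4.83×10⁻⁴ = 110100 MPa = 110 GPa.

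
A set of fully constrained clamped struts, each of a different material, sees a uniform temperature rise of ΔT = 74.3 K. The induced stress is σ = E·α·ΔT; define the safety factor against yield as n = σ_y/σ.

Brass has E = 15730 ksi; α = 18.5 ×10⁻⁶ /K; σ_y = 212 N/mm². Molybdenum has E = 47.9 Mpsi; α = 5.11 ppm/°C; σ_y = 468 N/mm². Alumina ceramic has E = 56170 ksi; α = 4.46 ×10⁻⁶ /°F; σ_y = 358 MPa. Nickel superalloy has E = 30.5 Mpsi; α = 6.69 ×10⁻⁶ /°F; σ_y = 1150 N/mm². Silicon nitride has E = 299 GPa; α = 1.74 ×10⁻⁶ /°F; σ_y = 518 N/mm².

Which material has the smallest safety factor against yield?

brass

In consistent units (E in GPa, α in ×10⁻⁶/K, σ_y in MPa):
  brass: E = 108.5, α = 18.5, σ_y = 212.0 → σ = 149 MPa, n = 1.42
  molybdenum: E = 330.3, α = 5.11, σ_y = 468.0 → σ = 125 MPa, n = 3.73
  alumina ceramic: E = 387.3, α = 8.03, σ_y = 358.0 → σ = 231 MPa, n = 1.55
  nickel superalloy: E = 210.3, α = 12.0, σ_y = 1150 → σ = 188 MPa, n = 6.11
  silicon nitride: E = 299.0, α = 3.13, σ_y = 518.0 → σ = 69.6 MPa, n = 7.44
The minimum is brass at n = 1.42.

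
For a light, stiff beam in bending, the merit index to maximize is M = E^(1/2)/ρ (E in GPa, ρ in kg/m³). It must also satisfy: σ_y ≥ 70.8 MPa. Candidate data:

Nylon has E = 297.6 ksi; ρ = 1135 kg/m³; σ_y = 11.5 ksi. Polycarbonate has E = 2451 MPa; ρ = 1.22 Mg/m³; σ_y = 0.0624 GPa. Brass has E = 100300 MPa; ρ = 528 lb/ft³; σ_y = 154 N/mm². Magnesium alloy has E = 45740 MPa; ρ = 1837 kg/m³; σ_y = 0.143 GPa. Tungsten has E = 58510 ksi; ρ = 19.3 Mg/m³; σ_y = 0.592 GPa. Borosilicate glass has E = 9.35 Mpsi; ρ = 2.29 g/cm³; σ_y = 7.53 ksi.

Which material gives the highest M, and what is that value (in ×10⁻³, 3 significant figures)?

magnesium alloy, M = 3.68×10⁻³

Screen on constraints: σ_y ≥ 70.8 MPa. Survivors: nylon, brass, magnesium alloy, tungsten.
Putting every candidate on a common basis:
  nylon: E = 2.052 GPa, ρ = 1135 kg/m³
  brass: E = 100.3 GPa, ρ = 8458 kg/m³
  magnesium alloy: E = 45.74 GPa, ρ = 1837 kg/m³
  tungsten: E = 403.4 GPa, ρ = 19300 kg/m³
  magnesium alloy: M = 3.68×10⁻³
  nylon: M = 1.26×10⁻³
  brass: M = 1.18×10⁻³
  tungsten: M = 1.04×10⁻³
The maximum is for magnesium alloy.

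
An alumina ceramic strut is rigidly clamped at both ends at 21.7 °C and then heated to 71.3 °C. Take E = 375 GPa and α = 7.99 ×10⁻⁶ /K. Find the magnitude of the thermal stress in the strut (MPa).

ΔT = 49.60 K. Constrained thermal stress σ = E·α·ΔT = 375.0×10³ MPa × 7.99×10⁻⁶ × 49.60 = 149 MPa (compressive).

149 MPa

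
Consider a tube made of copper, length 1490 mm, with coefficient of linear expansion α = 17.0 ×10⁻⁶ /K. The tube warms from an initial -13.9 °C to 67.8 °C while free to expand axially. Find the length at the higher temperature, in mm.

1492.1 mm

ΔT = 67.8 − (-13.9) = 81.70 K.
ΔL = α·L₀·ΔT = 17.0×10⁻⁶ × 1490 mm × 81.70 K = 2.07 mm.
L = L₀ + ΔL = 1490 + 2.07 = 1492.1 mm.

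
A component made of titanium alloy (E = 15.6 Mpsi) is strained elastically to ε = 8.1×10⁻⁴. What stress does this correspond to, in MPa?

87.1 MPa

E = 15.6 Mpsi = 107.6 GPa.
σ = E·ε = 107600 MPa × 8.1×10⁻⁴ = 87.1 MPa.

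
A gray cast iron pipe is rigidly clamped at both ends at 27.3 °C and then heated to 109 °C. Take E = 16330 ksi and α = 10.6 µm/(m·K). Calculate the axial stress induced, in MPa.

97.5 MPa

E = 16330 ksi = 112.6 GPa.
ΔT = 81.70 K. Constrained thermal stress σ = E·α·ΔT = 112.6×10³ MPa × 10.6×10⁻⁶ × 81.70 = 97.5 MPa (compressive).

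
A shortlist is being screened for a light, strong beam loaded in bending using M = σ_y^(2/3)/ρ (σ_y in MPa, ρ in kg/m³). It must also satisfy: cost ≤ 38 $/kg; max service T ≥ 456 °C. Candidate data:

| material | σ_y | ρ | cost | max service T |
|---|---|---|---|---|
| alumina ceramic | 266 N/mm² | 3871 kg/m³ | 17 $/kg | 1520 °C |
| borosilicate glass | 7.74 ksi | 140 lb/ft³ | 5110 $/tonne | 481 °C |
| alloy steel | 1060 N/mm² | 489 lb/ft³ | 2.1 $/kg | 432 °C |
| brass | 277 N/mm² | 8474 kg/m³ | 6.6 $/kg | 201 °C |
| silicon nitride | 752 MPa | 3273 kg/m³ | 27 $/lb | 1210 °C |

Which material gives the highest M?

Screen on constraints: cost ≤ 38 $/kg; max service T ≥ 456 °C. Survivors: alumina ceramic, borosilicate glass.
After converting to SI:
  alumina ceramic: σ_y = 266.0 MPa, ρ = 3871 kg/m³
  borosilicate glass: σ_y = 53.37 MPa, ρ = 2243 kg/m³
  alumina ceramic: M = 10.7×10⁻³
  borosilicate glass: M = 6.32×10⁻³
Highest index: alumina ceramic.

alumina ceramic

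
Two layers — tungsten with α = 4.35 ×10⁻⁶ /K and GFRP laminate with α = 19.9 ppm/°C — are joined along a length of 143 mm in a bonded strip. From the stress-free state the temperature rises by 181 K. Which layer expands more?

GFRP laminate

α(tungsten) = 4.35×10⁻⁶/K vs α(GFRP laminate) = 19.9×10⁻⁶/K.
Higher α expands more for the same ΔT: GFRP laminate.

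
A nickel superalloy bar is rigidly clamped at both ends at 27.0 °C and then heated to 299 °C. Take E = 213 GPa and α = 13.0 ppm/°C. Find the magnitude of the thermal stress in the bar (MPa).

753 MPa

ΔT = 272.0 K. Constrained thermal stress σ = E·α·ΔT = 213.0×10³ MPa × 13.0×10⁻⁶ × 272.0 = 753 MPa (compressive).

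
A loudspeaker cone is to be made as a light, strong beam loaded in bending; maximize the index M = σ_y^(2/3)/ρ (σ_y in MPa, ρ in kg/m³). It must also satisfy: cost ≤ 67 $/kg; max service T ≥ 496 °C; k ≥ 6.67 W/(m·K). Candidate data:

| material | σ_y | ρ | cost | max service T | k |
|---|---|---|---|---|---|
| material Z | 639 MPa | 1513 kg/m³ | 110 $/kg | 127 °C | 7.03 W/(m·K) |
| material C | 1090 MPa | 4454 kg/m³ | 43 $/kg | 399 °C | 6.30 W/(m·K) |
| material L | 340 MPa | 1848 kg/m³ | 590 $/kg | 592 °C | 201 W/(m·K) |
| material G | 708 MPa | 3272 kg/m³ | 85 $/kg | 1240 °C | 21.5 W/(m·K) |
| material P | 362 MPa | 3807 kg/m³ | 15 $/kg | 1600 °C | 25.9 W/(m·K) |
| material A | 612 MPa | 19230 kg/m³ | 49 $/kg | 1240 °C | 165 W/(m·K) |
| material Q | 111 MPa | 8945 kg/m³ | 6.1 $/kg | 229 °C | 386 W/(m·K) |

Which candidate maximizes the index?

material P

Screen on constraints: cost ≤ 67 $/kg; max service T ≥ 496 °C; k ≥ 6.67 W/(m·K). Survivors: material P, material A.
Evaluate M for each candidate:
  material P: M = 13.3×10⁻³
  material A: M = 3.75×10⁻³
Material P has the largest M.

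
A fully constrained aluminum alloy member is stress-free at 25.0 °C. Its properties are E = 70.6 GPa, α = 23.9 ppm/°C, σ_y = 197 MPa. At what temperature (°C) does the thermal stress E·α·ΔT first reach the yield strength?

E·α·ΔT = 197.0 MPa ⇒ ΔT = 197.0 / (70.60×10³ × 23.9×10⁻⁶) = 116.8 K.
T = 25.0 + 116.8 = 141.8 °C.

142 °C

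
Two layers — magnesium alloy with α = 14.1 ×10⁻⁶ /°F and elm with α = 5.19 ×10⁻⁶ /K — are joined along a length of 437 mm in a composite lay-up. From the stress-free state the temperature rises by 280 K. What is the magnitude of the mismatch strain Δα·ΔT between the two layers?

magnesium alloy: α = 14.1×10⁻⁶/°F × 9/5 = 25.4×10⁻⁶/K.
Δα = |25.4 − 5.19|×10⁻⁶/K = 20.2×10⁻⁶/K.
Mismatch strain = Δα·ΔT = 20.2×10⁻⁶ × 280.0 = 5.65×10⁻³.

5.65×10⁻³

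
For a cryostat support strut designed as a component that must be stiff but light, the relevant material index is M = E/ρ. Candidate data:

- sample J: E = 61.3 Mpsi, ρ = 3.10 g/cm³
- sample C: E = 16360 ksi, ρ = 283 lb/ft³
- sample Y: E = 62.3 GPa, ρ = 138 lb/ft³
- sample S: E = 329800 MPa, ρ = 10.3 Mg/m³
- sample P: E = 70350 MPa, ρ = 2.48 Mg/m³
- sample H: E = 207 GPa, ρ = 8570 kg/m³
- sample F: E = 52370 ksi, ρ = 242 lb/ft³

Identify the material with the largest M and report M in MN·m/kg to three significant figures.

sample J, M = 136 MN·m/kg

Normalizing units and computing the index:
  sample J: E = 422.6 GPa, ρ = 3100 kg/m³
  sample C: E = 112.8 GPa, ρ = 4533 kg/m³
  sample Y: E = 62.30 GPa, ρ = 2211 kg/m³
  sample S: E = 329.8 GPa, ρ = 10300 kg/m³
  sample P: E = 70.35 GPa, ρ = 2480 kg/m³
  sample H: E = 207.0 GPa, ρ = 8570 kg/m³
  sample F: E = 361.1 GPa, ρ = 3876 kg/m³
  sample J: M = 136 MN·m/kg
  sample F: M = 93.1 MN·m/kg
  sample S: M = 32.0 MN·m/kg
  sample P: M = 28.4 MN·m/kg
  sample Y: M = 28.2 MN·m/kg
  sample C: M = 24.9 MN·m/kg
  sample H: M = 24.2 MN·m/kg
Sample J has the largest M.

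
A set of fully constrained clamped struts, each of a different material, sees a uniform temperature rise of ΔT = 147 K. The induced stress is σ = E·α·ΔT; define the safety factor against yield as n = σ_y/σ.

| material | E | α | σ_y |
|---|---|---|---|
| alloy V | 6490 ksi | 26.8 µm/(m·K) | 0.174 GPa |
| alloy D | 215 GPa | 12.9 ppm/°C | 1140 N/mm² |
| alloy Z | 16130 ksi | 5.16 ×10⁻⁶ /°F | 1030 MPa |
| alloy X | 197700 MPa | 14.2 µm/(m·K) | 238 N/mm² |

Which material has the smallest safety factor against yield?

alloy X

Converting E to GPa, α to ×10⁻⁶/K, σ_y to MPa, then σ and n for each:
  alloy V: E = 44.75, α = 26.8, σ_y = 174.0 → σ = 176 MPa, n = 0.987
  alloy D: E = 215.0, α = 12.9, σ_y = 1140 → σ = 408 MPa, n = 2.80
  alloy Z: E = 111.2, α = 9.29, σ_y = 1030 → σ = 152 MPa, n = 6.78
  alloy X: E = 197.7, α = 14.2, σ_y = 238.0 → σ = 413 MPa, n = 0.577
The minimum is alloy X at n = 0.577.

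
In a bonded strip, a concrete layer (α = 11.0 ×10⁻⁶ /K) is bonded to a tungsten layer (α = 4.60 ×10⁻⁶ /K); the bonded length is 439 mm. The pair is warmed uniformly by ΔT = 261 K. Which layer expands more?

concrete

α(concrete) = 11.0×10⁻⁶/K vs α(tungsten) = 4.60×10⁻⁶/K.
Higher α expands more for the same ΔT: concrete.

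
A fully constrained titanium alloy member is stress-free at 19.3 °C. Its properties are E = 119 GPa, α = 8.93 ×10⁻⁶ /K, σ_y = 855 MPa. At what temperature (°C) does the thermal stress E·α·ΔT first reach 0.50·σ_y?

422 °C

E·α·ΔT = 427.5 MPa ⇒ ΔT = 427.5 / (119.0×10³ × 8.93×10⁻⁶) = 402.3 K.
T = 19.3 + 402.3 = 421.6 °C.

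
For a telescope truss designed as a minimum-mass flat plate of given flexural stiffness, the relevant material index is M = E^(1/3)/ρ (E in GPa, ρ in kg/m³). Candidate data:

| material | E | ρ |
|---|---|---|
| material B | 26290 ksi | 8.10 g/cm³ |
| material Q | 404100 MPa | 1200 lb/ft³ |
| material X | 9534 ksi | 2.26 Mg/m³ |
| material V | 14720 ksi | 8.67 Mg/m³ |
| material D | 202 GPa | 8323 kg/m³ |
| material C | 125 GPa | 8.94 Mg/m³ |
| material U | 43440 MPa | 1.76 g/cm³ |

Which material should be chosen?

After converting to SI:
  material B: E = 181.3 GPa, ρ = 8100 kg/m³
  material Q: E = 404.1 GPa, ρ = 19220 kg/m³
  material X: E = 65.73 GPa, ρ = 2260 kg/m³
  material V: E = 101.5 GPa, ρ = 8670 kg/m³
  material D: E = 202.0 GPa, ρ = 8323 kg/m³
  material C: E = 125.0 GPa, ρ = 8940 kg/m³
  material U: E = 43.44 GPa, ρ = 1760 kg/m³
  material U: M = 2.00×10⁻³
  material X: M = 1.79×10⁻³
  material D: M = 0.705×10⁻³
  material B: M = 0.699×10⁻³
  material C: M = 0.559×10⁻³
  material V: M = 0.538×10⁻³
  material Q: M = 0.385×10⁻³
The maximum is for material U.

material U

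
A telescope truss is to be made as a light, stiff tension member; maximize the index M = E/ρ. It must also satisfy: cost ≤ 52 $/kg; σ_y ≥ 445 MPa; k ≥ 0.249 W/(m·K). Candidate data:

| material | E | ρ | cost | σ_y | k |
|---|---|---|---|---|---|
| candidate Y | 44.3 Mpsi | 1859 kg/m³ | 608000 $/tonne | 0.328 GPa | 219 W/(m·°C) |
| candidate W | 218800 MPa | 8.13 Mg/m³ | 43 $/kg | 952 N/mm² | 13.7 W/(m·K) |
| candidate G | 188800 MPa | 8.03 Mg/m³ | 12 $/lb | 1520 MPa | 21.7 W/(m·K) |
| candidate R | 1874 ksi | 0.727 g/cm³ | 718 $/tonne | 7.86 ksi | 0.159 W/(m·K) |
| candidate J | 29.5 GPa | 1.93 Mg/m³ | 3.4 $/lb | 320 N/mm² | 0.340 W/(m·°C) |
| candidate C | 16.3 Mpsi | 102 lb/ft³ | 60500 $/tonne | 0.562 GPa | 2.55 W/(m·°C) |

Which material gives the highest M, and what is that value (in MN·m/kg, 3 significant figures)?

candidate W, M = 26.9 MN·m/kg

Screen on constraints: cost ≤ 52 $/kg; σ_y ≥ 445 MPa; k ≥ 0.249 W/(m·K). Survivors: candidate W, candidate G.
Convert each candidate to consistent units, then evaluate M:
  candidate W: E = 218.8 GPa, ρ = 8130 kg/m³
  candidate G: E = 188.8 GPa, ρ = 8030 kg/m³
  candidate W: M = 26.9 MN·m/kg
  candidate G: M = 23.5 MN·m/kg
Candidate W has the largest M.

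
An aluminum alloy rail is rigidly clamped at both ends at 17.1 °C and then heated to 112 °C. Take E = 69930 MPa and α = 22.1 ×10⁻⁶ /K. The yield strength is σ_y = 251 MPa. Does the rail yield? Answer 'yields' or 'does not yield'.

does not yield

E = 69930 MPa = 69.93 GPa.
ΔT = 94.90 K. Constrained thermal stress σ = E·α·ΔT = 69.93×10³ MPa × 22.1×10⁻⁶ × 94.90 = 147 MPa (compressive).
Compare to σ_y = 251 MPa: σ < σ_y, so it does not yield.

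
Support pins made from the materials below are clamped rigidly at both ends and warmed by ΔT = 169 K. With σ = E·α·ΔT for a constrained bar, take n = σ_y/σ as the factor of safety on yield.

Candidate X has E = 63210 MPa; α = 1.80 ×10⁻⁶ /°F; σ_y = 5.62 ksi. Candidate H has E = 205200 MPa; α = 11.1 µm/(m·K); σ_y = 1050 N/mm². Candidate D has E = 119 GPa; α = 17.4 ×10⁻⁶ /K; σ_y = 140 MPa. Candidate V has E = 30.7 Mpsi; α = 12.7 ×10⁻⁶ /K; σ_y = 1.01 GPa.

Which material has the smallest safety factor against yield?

candidate D

With everything in SI (GPa, ×10⁻⁶/K, MPa):
  candidate X: E = 63.21, α = 3.24, σ_y = 38.75 → σ = 34.6 MPa, n = 1.12
  candidate H: E = 205.2, α = 11.1, σ_y = 1050 → σ = 385 MPa, n = 2.73
  candidate D: E = 119.0, α = 17.4, σ_y = 140.0 → σ = 350 MPa, n = 0.400
  candidate V: E = 211.7, α = 12.7, σ_y = 1010 → σ = 454 MPa, n = 2.22
Smallest n: candidate D with n = 0.400.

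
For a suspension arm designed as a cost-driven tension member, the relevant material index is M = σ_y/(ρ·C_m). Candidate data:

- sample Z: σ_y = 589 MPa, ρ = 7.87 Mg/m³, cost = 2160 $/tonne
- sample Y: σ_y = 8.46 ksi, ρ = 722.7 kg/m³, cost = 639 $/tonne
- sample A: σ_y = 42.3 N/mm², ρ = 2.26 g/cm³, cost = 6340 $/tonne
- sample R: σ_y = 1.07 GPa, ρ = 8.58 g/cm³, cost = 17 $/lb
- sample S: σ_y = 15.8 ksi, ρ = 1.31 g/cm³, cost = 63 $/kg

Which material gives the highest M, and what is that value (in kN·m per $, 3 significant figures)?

sample Y, M = 126 kN·m per $

Normalizing units and computing the index:
  sample Z: σ_y = 589.0 MPa, ρ = 7870 kg/m³, cost = 2.160 $/kg
  sample Y: σ_y = 58.33 MPa, ρ = 722.7 kg/m³, cost = 0.6390 $/kg
  sample A: σ_y = 42.30 MPa, ρ = 2260 kg/m³, cost = 6.340 $/kg
  sample R: σ_y = 1070 MPa, ρ = 8580 kg/m³, cost = 37.48 $/kg
  sample S: σ_y = 108.9 MPa, ρ = 1310 kg/m³, cost = 63.00 $/kg
  sample Y: M = 126 kN·m per $
  sample Z: M = 34.6 kN·m per $
  sample R: M = 3.33 kN·m per $
  sample A: M = 2.95 kN·m per $
  sample S: M = 1.32 kN·m per $
Sample Y ranks first.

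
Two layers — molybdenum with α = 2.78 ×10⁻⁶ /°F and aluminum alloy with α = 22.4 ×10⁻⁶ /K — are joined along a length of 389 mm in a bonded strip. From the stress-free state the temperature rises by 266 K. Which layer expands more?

molybdenum: α = 2.78×10⁻⁶/°F × 9/5 = 5.00×10⁻⁶/K.
α(molybdenum) = 5.00×10⁻⁶/K vs α(aluminum alloy) = 22.4×10⁻⁶/K.
Higher α expands more for the same ΔT: aluminum alloy.

aluminum alloy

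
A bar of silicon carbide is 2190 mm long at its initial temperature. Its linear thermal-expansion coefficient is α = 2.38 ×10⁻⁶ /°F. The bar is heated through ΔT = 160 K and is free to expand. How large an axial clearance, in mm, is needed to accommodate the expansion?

1.50 mm

Convert α: 2.38×10⁻⁶/°F × (9/5) = 4.28×10⁻⁶/K.
ΔL = α·L₀·ΔT = 4.28×10⁻⁶ × 2190 mm × 160.0 K = 1.50 mm.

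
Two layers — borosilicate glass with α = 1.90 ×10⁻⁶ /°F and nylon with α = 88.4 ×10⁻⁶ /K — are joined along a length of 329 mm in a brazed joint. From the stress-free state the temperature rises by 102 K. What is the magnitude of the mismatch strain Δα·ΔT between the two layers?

borosilicate glass: α = 1.90×10⁻⁶/°F × 9/5 = 3.42×10⁻⁶/K.
Δα = |3.42 − 88.4|×10⁻⁶/K = 85.0×10⁻⁶/K.
Mismatch strain = Δα·ΔT = 85.0×10⁻⁶ × 102.0 = 8.67×10⁻³.

8.67×10⁻³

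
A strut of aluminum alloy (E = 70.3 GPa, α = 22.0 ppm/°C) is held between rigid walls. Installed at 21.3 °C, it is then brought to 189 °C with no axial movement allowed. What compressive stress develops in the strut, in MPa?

ΔT = 167.7 K. Constrained thermal stress σ = E·α·ΔT = 70.30×10³ MPa × 22.0×10⁻⁶ × 167.7 = 259 MPa (compressive).

259 MPa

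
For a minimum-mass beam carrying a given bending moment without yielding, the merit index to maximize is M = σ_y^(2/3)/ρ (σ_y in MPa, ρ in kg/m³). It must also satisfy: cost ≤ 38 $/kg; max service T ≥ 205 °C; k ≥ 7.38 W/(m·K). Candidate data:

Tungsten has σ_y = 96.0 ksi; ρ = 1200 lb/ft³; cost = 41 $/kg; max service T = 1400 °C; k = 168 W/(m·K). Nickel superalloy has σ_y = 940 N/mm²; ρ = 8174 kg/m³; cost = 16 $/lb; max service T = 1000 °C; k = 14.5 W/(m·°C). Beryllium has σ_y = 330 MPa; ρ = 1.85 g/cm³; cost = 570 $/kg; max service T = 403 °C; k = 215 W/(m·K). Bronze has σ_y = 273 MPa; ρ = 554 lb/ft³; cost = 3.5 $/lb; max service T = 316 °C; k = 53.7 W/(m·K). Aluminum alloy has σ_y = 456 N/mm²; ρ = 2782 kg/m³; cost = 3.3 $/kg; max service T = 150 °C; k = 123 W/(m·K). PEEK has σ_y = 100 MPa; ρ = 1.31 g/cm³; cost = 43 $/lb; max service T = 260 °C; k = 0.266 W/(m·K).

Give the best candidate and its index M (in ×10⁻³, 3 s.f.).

Screen on constraints: cost ≤ 38 $/kg; max service T ≥ 205 °C; k ≥ 7.38 W/(m·K). Survivors: nickel superalloy, bronze.
Putting every candidate on a common basis:
  nickel superalloy: σ_y = 940.0 MPa, ρ = 8174 kg/m³
  bronze: σ_y = 273.0 MPa, ρ = 8874 kg/m³
  nickel superalloy: M = 11.7×10⁻³
  bronze: M = 4.74×10⁻³
The maximum is for nickel superalloy.

nickel superalloy, M = 11.7×10⁻³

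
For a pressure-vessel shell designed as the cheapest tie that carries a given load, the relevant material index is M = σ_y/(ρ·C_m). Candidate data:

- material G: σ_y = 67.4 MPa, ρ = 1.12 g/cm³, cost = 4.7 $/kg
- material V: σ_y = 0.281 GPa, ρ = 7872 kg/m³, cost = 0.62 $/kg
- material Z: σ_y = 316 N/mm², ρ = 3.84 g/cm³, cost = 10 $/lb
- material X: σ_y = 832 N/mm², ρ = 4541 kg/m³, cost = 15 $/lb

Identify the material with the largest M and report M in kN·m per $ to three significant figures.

material V, M = 57.6 kN·m per $

After converting to SI:
  material G: σ_y = 67.40 MPa, ρ = 1120 kg/m³, cost = 4.700 $/kg
  material V: σ_y = 281.0 MPa, ρ = 7872 kg/m³, cost = 0.6200 $/kg
  material Z: σ_y = 316.0 MPa, ρ = 3840 kg/m³, cost = 22.05 $/kg
  material X: σ_y = 832.0 MPa, ρ = 4541 kg/m³, cost = 33.07 $/kg
  material V: M = 57.6 kN·m per $
  material G: M = 12.8 kN·m per $
  material X: M = 5.54 kN·m per $
  material Z: M = 3.73 kN·m per $
Material V has the largest M.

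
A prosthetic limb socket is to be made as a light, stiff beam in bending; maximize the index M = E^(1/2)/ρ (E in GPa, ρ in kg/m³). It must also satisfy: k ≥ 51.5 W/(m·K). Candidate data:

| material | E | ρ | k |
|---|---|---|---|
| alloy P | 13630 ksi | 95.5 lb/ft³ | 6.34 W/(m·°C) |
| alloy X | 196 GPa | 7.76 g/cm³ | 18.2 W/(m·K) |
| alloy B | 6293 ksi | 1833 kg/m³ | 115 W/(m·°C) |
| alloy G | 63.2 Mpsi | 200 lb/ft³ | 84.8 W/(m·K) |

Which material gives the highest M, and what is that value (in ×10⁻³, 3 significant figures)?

Screen on constraints: k ≥ 51.5 W/(m·K). Survivors: alloy B, alloy G.
Convert each candidate to consistent units, then evaluate M:
  alloy B: E = 43.39 GPa, ρ = 1833 kg/m³
  alloy G: E = 435.7 GPa, ρ = 3204 kg/m³
  alloy G: M = 6.52×10⁻³
  alloy B: M = 3.59×10⁻³
Highest index: alloy G.

alloy G, M = 6.52×10⁻³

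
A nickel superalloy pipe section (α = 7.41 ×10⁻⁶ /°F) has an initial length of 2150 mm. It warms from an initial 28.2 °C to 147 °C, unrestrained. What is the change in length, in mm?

Convert α: 7.41×10⁻⁶/°F × (9/5) = 13.3×10⁻⁶/K.
ΔT = 147 − 28.2 = 118.8 K.
ΔL = α·L₀·ΔT = 13.3×10⁻⁶ × 2150 mm × 118.8 K = 3.41 mm.

3.41 mm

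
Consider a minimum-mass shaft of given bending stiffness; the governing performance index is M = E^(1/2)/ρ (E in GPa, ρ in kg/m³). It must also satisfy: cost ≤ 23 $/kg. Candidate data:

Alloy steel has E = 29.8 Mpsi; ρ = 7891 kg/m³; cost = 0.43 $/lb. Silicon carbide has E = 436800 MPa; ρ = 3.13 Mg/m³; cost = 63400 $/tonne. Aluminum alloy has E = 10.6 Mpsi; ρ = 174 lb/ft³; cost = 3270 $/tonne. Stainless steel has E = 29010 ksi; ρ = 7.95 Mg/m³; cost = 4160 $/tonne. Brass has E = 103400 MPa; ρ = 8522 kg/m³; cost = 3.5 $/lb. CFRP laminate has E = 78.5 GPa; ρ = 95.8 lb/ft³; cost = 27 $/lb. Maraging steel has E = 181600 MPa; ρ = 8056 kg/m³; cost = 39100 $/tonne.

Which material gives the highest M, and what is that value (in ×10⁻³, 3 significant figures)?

aluminum alloy, M = 3.07×10⁻³

Screen on constraints: cost ≤ 23 $/kg. Survivors: alloy steel, aluminum alloy, stainless steel, brass.
Normalizing units and computing the index:
  alloy steel: E = 205.5 GPa, ρ = 7891 kg/m³
  aluminum alloy: E = 73.08 GPa, ρ = 2787 kg/m³
  stainless steel: E = 200.0 GPa, ρ = 7950 kg/m³
  brass: E = 103.4 GPa, ρ = 8522 kg/m³
  aluminum alloy: M = 3.07×10⁻³
  alloy steel: M = 1.82×10⁻³
  stainless steel: M = 1.78×10⁻³
  brass: M = 1.19×10⁻³
Aluminum alloy has the largest M.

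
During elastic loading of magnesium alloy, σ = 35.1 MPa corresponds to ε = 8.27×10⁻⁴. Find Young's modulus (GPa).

42.4 GPa

E = σ/ε = 35.1 MPa / 8.27×10⁻⁴ = 42440 MPa = 42.4 GPa.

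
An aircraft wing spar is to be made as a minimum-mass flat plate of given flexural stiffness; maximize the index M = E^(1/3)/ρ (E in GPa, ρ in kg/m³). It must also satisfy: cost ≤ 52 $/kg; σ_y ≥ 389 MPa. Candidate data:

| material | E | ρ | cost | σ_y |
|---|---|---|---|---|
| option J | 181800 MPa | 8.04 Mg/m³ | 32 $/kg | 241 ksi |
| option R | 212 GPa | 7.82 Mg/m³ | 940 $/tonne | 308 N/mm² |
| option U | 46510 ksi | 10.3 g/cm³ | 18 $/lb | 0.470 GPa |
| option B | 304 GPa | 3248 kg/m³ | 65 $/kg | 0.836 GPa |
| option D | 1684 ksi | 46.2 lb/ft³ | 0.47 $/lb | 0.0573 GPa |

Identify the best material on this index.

Screen on constraints: cost ≤ 52 $/kg; σ_y ≥ 389 MPa. Survivors: option J, option U.
Convert each candidate to consistent units, then evaluate M:
  option J: E = 181.8 GPa, ρ = 8040 kg/m³
  option U: E = 320.7 GPa, ρ = 10300 kg/m³
  option J: M = 0.705×10⁻³
  option U: M = 0.665×10⁻³
Option J ranks first.

option J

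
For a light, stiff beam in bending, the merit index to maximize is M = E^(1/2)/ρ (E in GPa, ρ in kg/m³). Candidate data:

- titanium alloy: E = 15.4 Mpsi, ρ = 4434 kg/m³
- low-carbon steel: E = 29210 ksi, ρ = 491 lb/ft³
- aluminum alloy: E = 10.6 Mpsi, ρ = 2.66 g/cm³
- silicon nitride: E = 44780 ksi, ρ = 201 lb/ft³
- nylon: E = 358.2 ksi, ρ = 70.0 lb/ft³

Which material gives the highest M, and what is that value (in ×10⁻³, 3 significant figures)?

silicon nitride, M = 5.46×10⁻³

Convert each candidate to consistent units, then evaluate M:
  titanium alloy: E = 106.2 GPa, ρ = 4434 kg/m³
  low-carbon steel: E = 201.4 GPa, ρ = 7865 kg/m³
  aluminum alloy: E = 73.08 GPa, ρ = 2660 kg/m³
  silicon nitride: E = 308.7 GPa, ρ = 3220 kg/m³
  nylon: E = 2.470 GPa, ρ = 1121 kg/m³
  silicon nitride: M = 5.46×10⁻³
  aluminum alloy: M = 3.21×10⁻³
  titanium alloy: M = 2.32×10⁻³
  low-carbon steel: M = 1.80×10⁻³
  nylon: M = 1.40×10⁻³
Silicon nitride has the largest M.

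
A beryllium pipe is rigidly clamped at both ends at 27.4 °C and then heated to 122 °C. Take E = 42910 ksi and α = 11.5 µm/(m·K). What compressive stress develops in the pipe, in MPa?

E = 42910 ksi = 295.9 GPa.
ΔT = 94.60 K. Constrained thermal stress σ = E·α·ΔT = 295.9×10³ MPa × 11.5×10⁻⁶ × 94.60 = 322 MPa (compressive).

322 MPa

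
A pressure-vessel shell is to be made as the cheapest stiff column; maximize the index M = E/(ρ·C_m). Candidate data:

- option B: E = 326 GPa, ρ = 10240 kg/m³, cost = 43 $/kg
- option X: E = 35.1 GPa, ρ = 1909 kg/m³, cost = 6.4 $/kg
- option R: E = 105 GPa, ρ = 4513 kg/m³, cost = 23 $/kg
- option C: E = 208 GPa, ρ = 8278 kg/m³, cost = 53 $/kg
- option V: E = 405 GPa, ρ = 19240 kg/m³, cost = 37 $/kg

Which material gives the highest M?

Computing M directly (units already consistent):
  option X: M = 2.87 MN·m per $
  option R: M = 1.01 MN·m per $
  option B: M = 0.740 MN·m per $
  option V: M = 0.569 MN·m per $
  option C: M = 0.474 MN·m per $
Option X ranks first.

option X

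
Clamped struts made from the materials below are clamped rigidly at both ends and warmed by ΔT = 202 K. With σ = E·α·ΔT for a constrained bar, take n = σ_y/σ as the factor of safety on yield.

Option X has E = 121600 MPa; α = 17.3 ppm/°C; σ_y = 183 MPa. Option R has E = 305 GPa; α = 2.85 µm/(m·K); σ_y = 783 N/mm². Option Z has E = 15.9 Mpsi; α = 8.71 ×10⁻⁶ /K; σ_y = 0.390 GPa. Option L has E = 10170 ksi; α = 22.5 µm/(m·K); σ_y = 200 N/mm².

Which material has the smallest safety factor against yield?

option X

In consistent units (E in GPa, α in ×10⁻⁶/K, σ_y in MPa):
  option X: E = 121.6, α = 17.3, σ_y = 183.0 → σ = 425 MPa, n = 0.431
  option R: E = 305.0, α = 2.85, σ_y = 783.0 → σ = 176 MPa, n = 4.46
  option Z: E = 109.6, α = 8.71, σ_y = 390.0 → σ = 193 MPa, n = 2.02
  option L: E = 70.12, α = 22.5, σ_y = 200.0 → σ = 319 MPa, n = 0.628
Smallest n: option X with n = 0.431.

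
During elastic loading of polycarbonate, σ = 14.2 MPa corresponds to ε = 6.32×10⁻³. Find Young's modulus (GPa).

2.25 GPa

E = σ/ε = 14.2 MPa / 6.32×10⁻³ = 2247 MPa = 2.25 GPa.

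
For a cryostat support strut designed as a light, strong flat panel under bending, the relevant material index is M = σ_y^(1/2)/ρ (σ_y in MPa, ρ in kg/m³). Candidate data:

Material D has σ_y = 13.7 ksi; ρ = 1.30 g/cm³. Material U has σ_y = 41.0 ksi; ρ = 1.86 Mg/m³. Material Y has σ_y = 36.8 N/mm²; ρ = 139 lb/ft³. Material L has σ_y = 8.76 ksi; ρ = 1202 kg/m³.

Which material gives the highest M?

material U

Normalizing units and computing the index:
  material D: σ_y = 94.46 MPa, ρ = 1300 kg/m³
  material U: σ_y = 282.7 MPa, ρ = 1860 kg/m³
  material Y: σ_y = 36.80 MPa, ρ = 2227 kg/m³
  material L: σ_y = 60.40 MPa, ρ = 1202 kg/m³
  material U: M = 9.04×10⁻³
  material D: M = 7.48×10⁻³
  material L: M = 6.47×10⁻³
  material Y: M = 2.72×10⁻³
Material U ranks first.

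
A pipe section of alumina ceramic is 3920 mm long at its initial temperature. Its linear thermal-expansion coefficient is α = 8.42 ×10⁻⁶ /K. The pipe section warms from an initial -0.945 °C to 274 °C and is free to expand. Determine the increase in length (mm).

9.07 mm

ΔT = 274 − (-0.945) = 274.9 K.
ΔL = α·L₀·ΔT = 8.42×10⁻⁶ × 3920 mm × 274.9 K = 9.07 mm.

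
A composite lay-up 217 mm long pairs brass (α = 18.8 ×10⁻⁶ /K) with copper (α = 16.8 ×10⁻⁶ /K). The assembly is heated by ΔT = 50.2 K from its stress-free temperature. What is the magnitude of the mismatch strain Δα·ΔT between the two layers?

1.00×10⁻⁴

Δα = |18.8 − 16.8|×10⁻⁶/K = 2.00×10⁻⁶/K.
Mismatch strain = Δα·ΔT = 2.00×10⁻⁶ × 50.2 = 1.00×10⁻⁴.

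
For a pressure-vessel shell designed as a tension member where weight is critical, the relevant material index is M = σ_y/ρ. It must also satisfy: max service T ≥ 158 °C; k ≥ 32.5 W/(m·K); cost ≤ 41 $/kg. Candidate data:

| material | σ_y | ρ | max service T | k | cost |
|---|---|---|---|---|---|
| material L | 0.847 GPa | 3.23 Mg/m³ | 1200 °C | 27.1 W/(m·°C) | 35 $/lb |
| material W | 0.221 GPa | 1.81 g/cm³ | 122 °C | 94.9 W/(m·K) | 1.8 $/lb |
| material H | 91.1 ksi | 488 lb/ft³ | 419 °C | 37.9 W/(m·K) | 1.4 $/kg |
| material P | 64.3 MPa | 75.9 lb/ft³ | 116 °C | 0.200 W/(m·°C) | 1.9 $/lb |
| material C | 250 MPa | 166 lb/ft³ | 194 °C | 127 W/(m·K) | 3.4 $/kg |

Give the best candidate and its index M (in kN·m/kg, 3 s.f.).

Screen on constraints: max service T ≥ 158 °C; k ≥ 32.5 W/(m·K); cost ≤ 41 $/kg. Survivors: material H, material C.
Normalizing units and computing the index:
  material H: σ_y = 628.1 MPa, ρ = 7817 kg/m³
  material C: σ_y = 250.0 MPa, ρ = 2659 kg/m³
  material C: M = 94.0 kN·m/kg
  material H: M = 80.4 kN·m/kg
Material C has the largest M.

material C, M = 94.0 kN·m/kg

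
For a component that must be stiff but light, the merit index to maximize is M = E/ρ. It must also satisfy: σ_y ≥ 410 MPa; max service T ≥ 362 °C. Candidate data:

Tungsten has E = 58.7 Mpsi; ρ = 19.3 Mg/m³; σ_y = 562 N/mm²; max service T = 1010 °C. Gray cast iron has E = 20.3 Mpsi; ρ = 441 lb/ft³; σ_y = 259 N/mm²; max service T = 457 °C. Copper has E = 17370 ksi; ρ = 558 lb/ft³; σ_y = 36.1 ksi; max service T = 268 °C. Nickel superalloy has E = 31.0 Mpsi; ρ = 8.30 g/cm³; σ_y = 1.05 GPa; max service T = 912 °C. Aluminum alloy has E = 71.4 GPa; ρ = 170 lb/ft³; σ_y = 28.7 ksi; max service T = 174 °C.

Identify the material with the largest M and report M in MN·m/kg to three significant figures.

Screen on constraints: σ_y ≥ 410 MPa; max service T ≥ 362 °C. Survivors: tungsten, nickel superalloy.
Normalizing units and computing the index:
  tungsten: E = 404.7 GPa, ρ = 19300 kg/m³
  nickel superalloy: E = 213.7 GPa, ρ = 8300 kg/m³
  nickel superalloy: M = 25.8 MN·m/kg
  tungsten: M = 21.0 MN·m/kg
The maximum is for nickel superalloy.

nickel superalloy, M = 25.8 MN·m/kg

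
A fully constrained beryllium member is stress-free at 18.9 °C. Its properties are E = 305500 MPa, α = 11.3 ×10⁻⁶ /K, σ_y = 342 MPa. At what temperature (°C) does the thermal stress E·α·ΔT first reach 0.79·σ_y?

97.2 °C

E = 305500 MPa = 305.5 GPa.
E·α·ΔT = 270.2 MPa ⇒ ΔT = 270.2 / (305.5×10³ × 11.3×10⁻⁶) = 78.26 K.
T = 18.9 + 78.26 = 97.16 °C.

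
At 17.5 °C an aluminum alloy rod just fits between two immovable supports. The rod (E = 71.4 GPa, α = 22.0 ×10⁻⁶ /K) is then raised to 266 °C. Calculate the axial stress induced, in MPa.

390 MPa

ΔT = 248.5 K. Constrained thermal stress σ = E·α·ΔT = 71.40×10³ MPa × 22.0×10⁻⁶ × 248.5 = 390 MPa (compressive).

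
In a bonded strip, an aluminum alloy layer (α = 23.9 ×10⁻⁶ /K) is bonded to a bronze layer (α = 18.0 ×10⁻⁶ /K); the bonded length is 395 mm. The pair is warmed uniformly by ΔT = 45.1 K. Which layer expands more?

aluminum alloy

α(aluminum alloy) = 23.9×10⁻⁶/K vs α(bronze) = 18.0×10⁻⁶/K.
Higher α expands more for the same ΔT: aluminum alloy.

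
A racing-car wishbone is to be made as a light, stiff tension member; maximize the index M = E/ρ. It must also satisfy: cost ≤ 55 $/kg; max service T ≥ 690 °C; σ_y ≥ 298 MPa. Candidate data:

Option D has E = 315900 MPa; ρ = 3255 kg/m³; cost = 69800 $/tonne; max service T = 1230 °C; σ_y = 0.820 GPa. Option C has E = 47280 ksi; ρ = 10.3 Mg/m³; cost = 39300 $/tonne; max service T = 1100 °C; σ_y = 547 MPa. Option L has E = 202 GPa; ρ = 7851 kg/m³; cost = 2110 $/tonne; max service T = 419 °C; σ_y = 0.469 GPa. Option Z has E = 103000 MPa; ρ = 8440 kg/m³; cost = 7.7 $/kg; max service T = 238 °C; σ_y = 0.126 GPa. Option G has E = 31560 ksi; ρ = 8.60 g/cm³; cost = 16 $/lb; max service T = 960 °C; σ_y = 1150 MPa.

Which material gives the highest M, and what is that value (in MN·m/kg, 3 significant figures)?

option C, M = 31.6 MN·m/kg

Screen on constraints: cost ≤ 55 $/kg; max service T ≥ 690 °C; σ_y ≥ 298 MPa. Survivors: option C, option G.
Putting every candidate on a common basis:
  option C: E = 326.0 GPa, ρ = 10300 kg/m³
  option G: E = 217.6 GPa, ρ = 8600 kg/m³
  option C: M = 31.6 MN·m/kg
  option G: M = 25.3 MN·m/kg
Option C ranks first.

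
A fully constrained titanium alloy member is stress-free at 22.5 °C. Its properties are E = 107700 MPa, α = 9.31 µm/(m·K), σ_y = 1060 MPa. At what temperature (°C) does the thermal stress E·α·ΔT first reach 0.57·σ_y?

625 °C

E = 107700 MPa = 107.7 GPa.
E·α·ΔT = 604.2 MPa ⇒ ΔT = 604.2 / (107.7×10³ × 9.31×10⁻⁶) = 602.6 K.
T = 22.5 + 602.6 = 625.1 °C.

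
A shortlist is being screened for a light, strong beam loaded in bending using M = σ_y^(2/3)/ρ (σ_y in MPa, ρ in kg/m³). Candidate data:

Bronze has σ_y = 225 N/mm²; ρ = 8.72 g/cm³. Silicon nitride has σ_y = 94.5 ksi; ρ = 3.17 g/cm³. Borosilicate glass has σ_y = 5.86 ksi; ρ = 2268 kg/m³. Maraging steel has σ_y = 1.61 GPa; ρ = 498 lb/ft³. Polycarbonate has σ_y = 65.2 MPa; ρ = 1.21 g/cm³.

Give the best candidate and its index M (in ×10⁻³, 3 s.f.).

After converting to SI:
  bronze: σ_y = 225.0 MPa, ρ = 8720 kg/m³
  silicon nitride: σ_y = 651.6 MPa, ρ = 3170 kg/m³
  borosilicate glass: σ_y = 40.40 MPa, ρ = 2268 kg/m³
  maraging steel: σ_y = 1610 MPa, ρ = 7977 kg/m³
  polycarbonate: σ_y = 65.20 MPa, ρ = 1210 kg/m³
  silicon nitride: M = 23.7×10⁻³
  maraging steel: M = 17.2×10⁻³
  polycarbonate: M = 13.4×10⁻³
  borosilicate glass: M = 5.19×10⁻³
  bronze: M = 4.24×10⁻³
Silicon nitride ranks first.

silicon nitride, M = 23.7×10⁻³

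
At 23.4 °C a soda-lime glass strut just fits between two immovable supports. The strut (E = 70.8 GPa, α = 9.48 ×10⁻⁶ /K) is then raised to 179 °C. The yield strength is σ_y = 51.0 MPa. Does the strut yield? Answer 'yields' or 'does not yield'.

ΔT = 155.6 K. Constrained thermal stress σ = E·α·ΔT = 70.80×10³ MPa × 9.48×10⁻⁶ × 155.6 = 104 MPa (compressive).
Compare to σ_y = 51.0 MPa: σ ≥ σ_y, so it yields.

yields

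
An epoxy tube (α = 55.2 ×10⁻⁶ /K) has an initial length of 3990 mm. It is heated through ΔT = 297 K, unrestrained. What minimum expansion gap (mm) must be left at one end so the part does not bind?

65.4 mm

ΔL = α·L₀·ΔT = 55.2×10⁻⁶ × 3990 mm × 297.0 K = 65.4 mm.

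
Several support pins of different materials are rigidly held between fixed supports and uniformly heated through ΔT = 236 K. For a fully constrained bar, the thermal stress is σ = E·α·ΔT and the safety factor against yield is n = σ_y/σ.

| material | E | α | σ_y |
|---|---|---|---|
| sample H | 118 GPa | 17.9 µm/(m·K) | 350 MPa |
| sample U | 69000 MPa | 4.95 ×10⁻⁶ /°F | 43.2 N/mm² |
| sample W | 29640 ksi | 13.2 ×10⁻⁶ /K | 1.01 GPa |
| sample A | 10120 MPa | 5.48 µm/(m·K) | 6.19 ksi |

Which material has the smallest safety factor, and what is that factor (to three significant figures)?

Per material, after unit conversion:
  sample H: E = 118.0, α = 17.9, σ_y = 350.0 → σ = 498 MPa, n = 0.702
  sample U: E = 69.00, α = 8.91, σ_y = 43.20 → σ = 145 MPa, n = 0.298
  sample W: E = 204.4, α = 13.2, σ_y = 1010 → σ = 637 MPa, n = 1.59
  sample A: E = 10.12, α = 5.48, σ_y = 42.68 → σ = 13.1 MPa, n = 3.26
Smallest n: sample U with n = 0.298.

sample U, n = 0.298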